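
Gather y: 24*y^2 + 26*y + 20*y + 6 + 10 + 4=24*y^2 + 46*y + 20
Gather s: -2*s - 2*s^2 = -2*s^2 - 2*s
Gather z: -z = -z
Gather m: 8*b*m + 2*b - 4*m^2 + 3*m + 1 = 2*b - 4*m^2 + m*(8*b + 3) + 1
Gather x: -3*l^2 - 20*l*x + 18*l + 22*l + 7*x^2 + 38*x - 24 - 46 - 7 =-3*l^2 + 40*l + 7*x^2 + x*(38 - 20*l) - 77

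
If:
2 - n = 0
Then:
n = 2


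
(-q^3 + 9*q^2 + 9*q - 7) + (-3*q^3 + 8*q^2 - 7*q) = -4*q^3 + 17*q^2 + 2*q - 7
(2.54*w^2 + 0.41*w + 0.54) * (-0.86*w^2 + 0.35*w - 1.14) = -2.1844*w^4 + 0.5364*w^3 - 3.2165*w^2 - 0.2784*w - 0.6156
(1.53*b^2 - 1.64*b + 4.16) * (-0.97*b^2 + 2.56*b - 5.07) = -1.4841*b^4 + 5.5076*b^3 - 15.9907*b^2 + 18.9644*b - 21.0912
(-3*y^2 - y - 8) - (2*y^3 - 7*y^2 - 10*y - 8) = -2*y^3 + 4*y^2 + 9*y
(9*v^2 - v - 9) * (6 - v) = -9*v^3 + 55*v^2 + 3*v - 54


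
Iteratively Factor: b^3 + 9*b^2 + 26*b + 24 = (b + 3)*(b^2 + 6*b + 8) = (b + 3)*(b + 4)*(b + 2)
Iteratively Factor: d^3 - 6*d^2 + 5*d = (d)*(d^2 - 6*d + 5) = d*(d - 5)*(d - 1)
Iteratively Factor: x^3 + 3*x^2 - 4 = (x - 1)*(x^2 + 4*x + 4) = (x - 1)*(x + 2)*(x + 2)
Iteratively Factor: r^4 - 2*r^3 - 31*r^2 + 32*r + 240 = (r + 4)*(r^3 - 6*r^2 - 7*r + 60) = (r - 4)*(r + 4)*(r^2 - 2*r - 15) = (r - 4)*(r + 3)*(r + 4)*(r - 5)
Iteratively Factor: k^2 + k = (k)*(k + 1)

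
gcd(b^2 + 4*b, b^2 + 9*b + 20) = b + 4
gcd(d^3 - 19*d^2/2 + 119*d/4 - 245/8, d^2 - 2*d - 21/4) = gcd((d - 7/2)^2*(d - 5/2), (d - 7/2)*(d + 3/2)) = d - 7/2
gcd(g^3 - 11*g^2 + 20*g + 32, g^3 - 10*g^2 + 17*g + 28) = g^2 - 3*g - 4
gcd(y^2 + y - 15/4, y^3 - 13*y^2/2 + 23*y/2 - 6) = y - 3/2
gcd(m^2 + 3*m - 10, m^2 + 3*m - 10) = m^2 + 3*m - 10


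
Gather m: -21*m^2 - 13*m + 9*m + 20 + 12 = -21*m^2 - 4*m + 32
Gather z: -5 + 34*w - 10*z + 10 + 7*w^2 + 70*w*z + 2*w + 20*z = 7*w^2 + 36*w + z*(70*w + 10) + 5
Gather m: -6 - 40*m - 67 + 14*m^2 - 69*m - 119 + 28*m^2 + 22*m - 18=42*m^2 - 87*m - 210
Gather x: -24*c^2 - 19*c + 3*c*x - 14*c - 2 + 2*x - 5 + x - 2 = -24*c^2 - 33*c + x*(3*c + 3) - 9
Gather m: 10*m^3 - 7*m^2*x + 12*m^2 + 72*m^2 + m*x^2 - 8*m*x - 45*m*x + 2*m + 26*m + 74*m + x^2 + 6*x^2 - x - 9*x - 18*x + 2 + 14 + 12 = 10*m^3 + m^2*(84 - 7*x) + m*(x^2 - 53*x + 102) + 7*x^2 - 28*x + 28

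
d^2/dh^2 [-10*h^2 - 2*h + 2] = -20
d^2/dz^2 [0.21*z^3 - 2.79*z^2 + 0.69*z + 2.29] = 1.26*z - 5.58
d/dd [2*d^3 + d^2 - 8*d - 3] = 6*d^2 + 2*d - 8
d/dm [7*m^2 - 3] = 14*m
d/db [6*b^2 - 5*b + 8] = 12*b - 5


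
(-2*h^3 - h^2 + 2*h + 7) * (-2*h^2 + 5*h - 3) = 4*h^5 - 8*h^4 - 3*h^3 - h^2 + 29*h - 21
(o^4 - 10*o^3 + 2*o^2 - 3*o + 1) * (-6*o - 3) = -6*o^5 + 57*o^4 + 18*o^3 + 12*o^2 + 3*o - 3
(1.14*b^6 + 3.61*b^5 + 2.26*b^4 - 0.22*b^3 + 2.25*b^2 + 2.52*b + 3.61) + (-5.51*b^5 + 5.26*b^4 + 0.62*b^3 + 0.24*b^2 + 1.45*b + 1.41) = 1.14*b^6 - 1.9*b^5 + 7.52*b^4 + 0.4*b^3 + 2.49*b^2 + 3.97*b + 5.02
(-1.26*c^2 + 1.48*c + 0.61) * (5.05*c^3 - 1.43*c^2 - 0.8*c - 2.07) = -6.363*c^5 + 9.2758*c^4 + 1.9721*c^3 + 0.5519*c^2 - 3.5516*c - 1.2627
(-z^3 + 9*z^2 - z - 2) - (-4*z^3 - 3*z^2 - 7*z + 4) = 3*z^3 + 12*z^2 + 6*z - 6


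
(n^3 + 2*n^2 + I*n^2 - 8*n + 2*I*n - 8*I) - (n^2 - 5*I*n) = n^3 + n^2 + I*n^2 - 8*n + 7*I*n - 8*I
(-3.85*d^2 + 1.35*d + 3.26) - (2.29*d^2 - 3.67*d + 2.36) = -6.14*d^2 + 5.02*d + 0.9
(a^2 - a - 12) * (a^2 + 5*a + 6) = a^4 + 4*a^3 - 11*a^2 - 66*a - 72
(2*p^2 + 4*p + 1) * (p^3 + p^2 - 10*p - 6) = 2*p^5 + 6*p^4 - 15*p^3 - 51*p^2 - 34*p - 6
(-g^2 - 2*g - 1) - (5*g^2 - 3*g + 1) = -6*g^2 + g - 2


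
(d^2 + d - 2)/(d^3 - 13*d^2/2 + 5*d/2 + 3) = 2*(d + 2)/(2*d^2 - 11*d - 6)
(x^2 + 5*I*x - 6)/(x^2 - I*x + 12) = (x + 2*I)/(x - 4*I)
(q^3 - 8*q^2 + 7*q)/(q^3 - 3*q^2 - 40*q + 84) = q*(q - 1)/(q^2 + 4*q - 12)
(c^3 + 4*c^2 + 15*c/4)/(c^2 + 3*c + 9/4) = c*(2*c + 5)/(2*c + 3)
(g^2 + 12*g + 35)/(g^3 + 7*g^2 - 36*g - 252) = (g + 5)/(g^2 - 36)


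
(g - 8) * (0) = 0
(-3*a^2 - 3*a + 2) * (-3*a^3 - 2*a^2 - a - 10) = 9*a^5 + 15*a^4 + 3*a^3 + 29*a^2 + 28*a - 20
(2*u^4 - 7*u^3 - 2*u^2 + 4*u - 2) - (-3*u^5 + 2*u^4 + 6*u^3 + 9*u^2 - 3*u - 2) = 3*u^5 - 13*u^3 - 11*u^2 + 7*u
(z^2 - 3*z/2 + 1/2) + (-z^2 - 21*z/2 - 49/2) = -12*z - 24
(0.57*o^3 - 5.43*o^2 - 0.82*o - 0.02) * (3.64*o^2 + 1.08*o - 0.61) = 2.0748*o^5 - 19.1496*o^4 - 9.1969*o^3 + 2.3539*o^2 + 0.4786*o + 0.0122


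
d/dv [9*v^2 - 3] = 18*v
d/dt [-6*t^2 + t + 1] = 1 - 12*t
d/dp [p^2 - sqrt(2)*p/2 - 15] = 2*p - sqrt(2)/2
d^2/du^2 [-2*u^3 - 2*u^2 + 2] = -12*u - 4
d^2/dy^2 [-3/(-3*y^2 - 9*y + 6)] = 2*(-y^2 - 3*y + (2*y + 3)^2 + 2)/(y^2 + 3*y - 2)^3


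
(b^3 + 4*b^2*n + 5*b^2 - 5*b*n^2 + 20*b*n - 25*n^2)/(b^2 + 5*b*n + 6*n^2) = (b^3 + 4*b^2*n + 5*b^2 - 5*b*n^2 + 20*b*n - 25*n^2)/(b^2 + 5*b*n + 6*n^2)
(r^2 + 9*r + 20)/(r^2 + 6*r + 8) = (r + 5)/(r + 2)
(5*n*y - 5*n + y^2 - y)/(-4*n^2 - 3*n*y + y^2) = (-5*n*y + 5*n - y^2 + y)/(4*n^2 + 3*n*y - y^2)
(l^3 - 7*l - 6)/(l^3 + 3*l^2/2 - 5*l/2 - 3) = 2*(l - 3)/(2*l - 3)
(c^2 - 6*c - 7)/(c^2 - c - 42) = (c + 1)/(c + 6)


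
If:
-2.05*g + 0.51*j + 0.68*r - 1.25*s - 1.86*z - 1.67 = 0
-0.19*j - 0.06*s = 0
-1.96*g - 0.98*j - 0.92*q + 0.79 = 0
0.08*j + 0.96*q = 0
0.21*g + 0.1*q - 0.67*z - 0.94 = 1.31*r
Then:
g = 0.150171873173503 - 0.189888743055148*z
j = 0.412009523676852*z + 0.548704570383691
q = -0.034334126973071*z - 0.0457253808653076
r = -0.544511487586937*z - 0.696974385282515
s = -1.3046968249767*z - 1.73756447288169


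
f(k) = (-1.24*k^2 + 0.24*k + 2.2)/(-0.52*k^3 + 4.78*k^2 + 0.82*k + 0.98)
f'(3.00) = -0.10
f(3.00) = -0.25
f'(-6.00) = -0.01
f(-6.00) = -0.16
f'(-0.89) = 1.02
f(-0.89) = 0.23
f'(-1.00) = 0.75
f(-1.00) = 0.13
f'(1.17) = -0.48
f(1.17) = 0.10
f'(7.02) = -0.41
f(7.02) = -0.92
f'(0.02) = -2.04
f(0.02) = 2.21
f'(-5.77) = -0.01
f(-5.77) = -0.16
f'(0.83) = -0.94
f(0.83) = 0.33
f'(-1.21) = 0.43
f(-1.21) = 0.01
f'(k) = (0.24 - 2.48*k)/(-0.52*k^3 + 4.78*k^2 + 0.82*k + 0.98) + (-1.24*k^2 + 0.24*k + 2.2)*(1.56*k^2 - 9.56*k - 0.82)/(-0.52*k^3 + 4.78*k^2 + 0.82*k + 0.98)^2 = (-0.6448*k^4 + 0.249599999999999*k^3 + 1.268*k^2 - 23.4624*k - 1.5688)/(0.2704*k^6 - 4.9712*k^5 + 21.9956*k^4 + 6.82*k^3 + 10.0412*k^2 + 1.6072*k + 0.9604)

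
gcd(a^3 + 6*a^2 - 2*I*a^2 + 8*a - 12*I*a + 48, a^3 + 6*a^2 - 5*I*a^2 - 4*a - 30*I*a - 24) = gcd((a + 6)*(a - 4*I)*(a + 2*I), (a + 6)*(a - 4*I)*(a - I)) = a^2 + a*(6 - 4*I) - 24*I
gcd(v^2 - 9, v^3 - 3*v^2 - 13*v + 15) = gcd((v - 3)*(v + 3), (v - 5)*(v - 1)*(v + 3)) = v + 3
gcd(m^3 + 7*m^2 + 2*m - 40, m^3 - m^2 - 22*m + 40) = m^2 + 3*m - 10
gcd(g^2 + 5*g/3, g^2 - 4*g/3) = g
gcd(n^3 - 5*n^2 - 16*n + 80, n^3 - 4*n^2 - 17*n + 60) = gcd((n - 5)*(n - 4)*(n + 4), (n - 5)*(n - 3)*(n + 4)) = n^2 - n - 20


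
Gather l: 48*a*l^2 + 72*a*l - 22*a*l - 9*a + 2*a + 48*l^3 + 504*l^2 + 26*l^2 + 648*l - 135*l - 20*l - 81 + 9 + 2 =-7*a + 48*l^3 + l^2*(48*a + 530) + l*(50*a + 493) - 70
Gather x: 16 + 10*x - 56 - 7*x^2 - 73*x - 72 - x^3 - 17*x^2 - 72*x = -x^3 - 24*x^2 - 135*x - 112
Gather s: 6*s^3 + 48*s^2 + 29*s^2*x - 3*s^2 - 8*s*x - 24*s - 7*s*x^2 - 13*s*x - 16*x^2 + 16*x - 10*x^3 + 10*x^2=6*s^3 + s^2*(29*x + 45) + s*(-7*x^2 - 21*x - 24) - 10*x^3 - 6*x^2 + 16*x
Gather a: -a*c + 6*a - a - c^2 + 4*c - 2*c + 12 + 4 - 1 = a*(5 - c) - c^2 + 2*c + 15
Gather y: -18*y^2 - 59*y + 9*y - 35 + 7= -18*y^2 - 50*y - 28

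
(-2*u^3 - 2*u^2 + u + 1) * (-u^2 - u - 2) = 2*u^5 + 4*u^4 + 5*u^3 + 2*u^2 - 3*u - 2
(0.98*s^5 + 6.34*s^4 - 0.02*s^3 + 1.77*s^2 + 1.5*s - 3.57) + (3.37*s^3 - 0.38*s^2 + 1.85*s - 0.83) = 0.98*s^5 + 6.34*s^4 + 3.35*s^3 + 1.39*s^2 + 3.35*s - 4.4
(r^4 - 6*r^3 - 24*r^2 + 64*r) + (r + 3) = r^4 - 6*r^3 - 24*r^2 + 65*r + 3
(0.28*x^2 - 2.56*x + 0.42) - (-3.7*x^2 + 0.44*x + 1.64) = 3.98*x^2 - 3.0*x - 1.22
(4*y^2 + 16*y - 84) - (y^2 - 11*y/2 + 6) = 3*y^2 + 43*y/2 - 90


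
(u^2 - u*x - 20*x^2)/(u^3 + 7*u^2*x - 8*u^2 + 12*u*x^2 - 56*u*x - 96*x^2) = (u - 5*x)/(u^2 + 3*u*x - 8*u - 24*x)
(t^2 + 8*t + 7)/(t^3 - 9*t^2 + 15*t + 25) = (t + 7)/(t^2 - 10*t + 25)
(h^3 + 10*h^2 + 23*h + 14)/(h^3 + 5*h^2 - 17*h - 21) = (h + 2)/(h - 3)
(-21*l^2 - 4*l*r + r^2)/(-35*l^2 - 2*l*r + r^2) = (3*l + r)/(5*l + r)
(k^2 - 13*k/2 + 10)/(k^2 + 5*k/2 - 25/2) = (k - 4)/(k + 5)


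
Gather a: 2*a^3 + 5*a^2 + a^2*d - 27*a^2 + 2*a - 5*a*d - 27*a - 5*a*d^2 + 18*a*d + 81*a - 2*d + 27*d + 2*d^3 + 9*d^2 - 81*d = 2*a^3 + a^2*(d - 22) + a*(-5*d^2 + 13*d + 56) + 2*d^3 + 9*d^2 - 56*d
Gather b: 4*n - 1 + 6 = 4*n + 5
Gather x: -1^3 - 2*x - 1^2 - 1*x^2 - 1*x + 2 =-x^2 - 3*x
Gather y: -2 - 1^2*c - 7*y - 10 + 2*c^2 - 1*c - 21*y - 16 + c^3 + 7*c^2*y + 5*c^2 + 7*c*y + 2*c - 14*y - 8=c^3 + 7*c^2 + y*(7*c^2 + 7*c - 42) - 36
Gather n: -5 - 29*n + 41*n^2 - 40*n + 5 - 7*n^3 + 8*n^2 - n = -7*n^3 + 49*n^2 - 70*n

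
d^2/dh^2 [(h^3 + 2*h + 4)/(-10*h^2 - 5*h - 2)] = 82*h*(-5*h^2 - 30*h - 12)/(1000*h^6 + 1500*h^5 + 1350*h^4 + 725*h^3 + 270*h^2 + 60*h + 8)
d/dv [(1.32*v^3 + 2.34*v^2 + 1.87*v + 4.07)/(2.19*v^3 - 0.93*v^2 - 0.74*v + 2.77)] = (-1.77635683940025e-15*v^5 - 6.3522*v^4 - 10.1442*v^3 - 15.7632*v^2 + 20.5338*v + 8.1917)/(4.7961*v^6 - 4.0734*v^5 - 2.3763*v^4 + 13.509*v^3 - 4.6046*v^2 - 4.0996*v + 7.6729)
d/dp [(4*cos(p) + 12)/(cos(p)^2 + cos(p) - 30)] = 4*(cos(p)^2 + 6*cos(p) + 33)*sin(p)/(cos(p)^2 + cos(p) - 30)^2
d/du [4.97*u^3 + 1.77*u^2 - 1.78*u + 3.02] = 14.91*u^2 + 3.54*u - 1.78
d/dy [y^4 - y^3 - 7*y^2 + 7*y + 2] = 4*y^3 - 3*y^2 - 14*y + 7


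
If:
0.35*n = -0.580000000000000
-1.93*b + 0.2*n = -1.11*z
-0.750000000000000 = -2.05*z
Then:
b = 0.04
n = -1.66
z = 0.37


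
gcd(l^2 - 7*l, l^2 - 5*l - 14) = l - 7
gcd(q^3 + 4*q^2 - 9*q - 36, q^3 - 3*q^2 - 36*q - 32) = q + 4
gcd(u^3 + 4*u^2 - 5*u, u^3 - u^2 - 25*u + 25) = u^2 + 4*u - 5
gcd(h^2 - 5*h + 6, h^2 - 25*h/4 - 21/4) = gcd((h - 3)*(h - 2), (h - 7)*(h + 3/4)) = 1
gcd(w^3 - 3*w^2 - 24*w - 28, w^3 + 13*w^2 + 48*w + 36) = 1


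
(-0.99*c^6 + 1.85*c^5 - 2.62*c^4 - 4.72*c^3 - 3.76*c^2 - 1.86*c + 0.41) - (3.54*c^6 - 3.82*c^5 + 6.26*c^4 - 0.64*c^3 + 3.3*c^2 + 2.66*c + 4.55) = -4.53*c^6 + 5.67*c^5 - 8.88*c^4 - 4.08*c^3 - 7.06*c^2 - 4.52*c - 4.14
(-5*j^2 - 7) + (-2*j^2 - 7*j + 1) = -7*j^2 - 7*j - 6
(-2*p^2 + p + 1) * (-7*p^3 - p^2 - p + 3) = 14*p^5 - 5*p^4 - 6*p^3 - 8*p^2 + 2*p + 3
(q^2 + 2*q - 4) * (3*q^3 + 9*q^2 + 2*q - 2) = 3*q^5 + 15*q^4 + 8*q^3 - 34*q^2 - 12*q + 8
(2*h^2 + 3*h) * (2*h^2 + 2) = 4*h^4 + 6*h^3 + 4*h^2 + 6*h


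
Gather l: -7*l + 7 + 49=56 - 7*l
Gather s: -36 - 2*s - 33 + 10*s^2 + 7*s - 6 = 10*s^2 + 5*s - 75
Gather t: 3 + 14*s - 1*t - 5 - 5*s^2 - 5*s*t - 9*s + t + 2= -5*s^2 - 5*s*t + 5*s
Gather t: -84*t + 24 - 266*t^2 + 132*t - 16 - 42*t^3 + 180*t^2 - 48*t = -42*t^3 - 86*t^2 + 8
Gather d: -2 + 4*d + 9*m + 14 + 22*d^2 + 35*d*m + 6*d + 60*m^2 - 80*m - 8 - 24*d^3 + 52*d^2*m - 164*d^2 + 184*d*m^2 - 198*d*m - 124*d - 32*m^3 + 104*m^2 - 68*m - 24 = -24*d^3 + d^2*(52*m - 142) + d*(184*m^2 - 163*m - 114) - 32*m^3 + 164*m^2 - 139*m - 20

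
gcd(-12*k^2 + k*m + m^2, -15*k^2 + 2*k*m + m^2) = 3*k - m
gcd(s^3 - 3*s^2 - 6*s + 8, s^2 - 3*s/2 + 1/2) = s - 1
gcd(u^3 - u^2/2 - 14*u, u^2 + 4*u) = u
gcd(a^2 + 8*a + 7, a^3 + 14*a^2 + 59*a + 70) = a + 7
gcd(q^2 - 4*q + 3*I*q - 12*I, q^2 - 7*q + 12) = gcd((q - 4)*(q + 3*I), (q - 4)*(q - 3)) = q - 4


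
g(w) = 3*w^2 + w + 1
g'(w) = 6*w + 1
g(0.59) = 2.63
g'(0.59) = 4.54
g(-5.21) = 77.22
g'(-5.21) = -30.26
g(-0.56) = 1.38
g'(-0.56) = -2.36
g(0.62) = 2.77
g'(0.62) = 4.72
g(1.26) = 7.02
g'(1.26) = 8.56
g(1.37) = 8.00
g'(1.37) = 9.22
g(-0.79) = 2.08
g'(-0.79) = -3.74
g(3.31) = 37.18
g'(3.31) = 20.86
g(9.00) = 253.00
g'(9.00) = 55.00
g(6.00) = 115.00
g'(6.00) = 37.00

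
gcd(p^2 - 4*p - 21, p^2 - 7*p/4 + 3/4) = 1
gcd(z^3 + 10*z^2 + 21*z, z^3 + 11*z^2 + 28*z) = z^2 + 7*z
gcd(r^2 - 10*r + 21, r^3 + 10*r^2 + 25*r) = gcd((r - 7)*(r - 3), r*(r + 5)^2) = 1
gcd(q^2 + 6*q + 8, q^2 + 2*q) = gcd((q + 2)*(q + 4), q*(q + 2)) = q + 2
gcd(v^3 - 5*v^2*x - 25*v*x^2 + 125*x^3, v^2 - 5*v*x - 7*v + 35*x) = -v + 5*x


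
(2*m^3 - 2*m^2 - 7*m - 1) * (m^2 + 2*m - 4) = 2*m^5 + 2*m^4 - 19*m^3 - 7*m^2 + 26*m + 4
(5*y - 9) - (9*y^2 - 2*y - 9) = -9*y^2 + 7*y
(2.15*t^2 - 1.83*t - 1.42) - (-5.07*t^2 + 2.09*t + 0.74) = 7.22*t^2 - 3.92*t - 2.16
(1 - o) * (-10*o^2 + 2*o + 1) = 10*o^3 - 12*o^2 + o + 1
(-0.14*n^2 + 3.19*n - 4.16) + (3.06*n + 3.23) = -0.14*n^2 + 6.25*n - 0.93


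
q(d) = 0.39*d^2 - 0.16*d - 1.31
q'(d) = 0.78*d - 0.16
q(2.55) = 0.82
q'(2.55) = 1.83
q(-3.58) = 4.26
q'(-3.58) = -2.95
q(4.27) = 5.12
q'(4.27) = 3.17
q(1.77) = -0.37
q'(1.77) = 1.22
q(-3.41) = 3.77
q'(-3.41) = -2.82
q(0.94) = -1.12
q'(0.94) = 0.57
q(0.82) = -1.18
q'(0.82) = 0.48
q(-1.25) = -0.50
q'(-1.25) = -1.14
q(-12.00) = 56.77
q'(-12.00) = -9.52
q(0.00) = -1.31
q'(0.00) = -0.16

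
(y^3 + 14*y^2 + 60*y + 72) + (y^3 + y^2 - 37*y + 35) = 2*y^3 + 15*y^2 + 23*y + 107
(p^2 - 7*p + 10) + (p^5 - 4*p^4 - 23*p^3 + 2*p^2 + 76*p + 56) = p^5 - 4*p^4 - 23*p^3 + 3*p^2 + 69*p + 66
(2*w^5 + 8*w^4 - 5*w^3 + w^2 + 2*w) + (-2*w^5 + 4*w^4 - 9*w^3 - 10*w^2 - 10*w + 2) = 12*w^4 - 14*w^3 - 9*w^2 - 8*w + 2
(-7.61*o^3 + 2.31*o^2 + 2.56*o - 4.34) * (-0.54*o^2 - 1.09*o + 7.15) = 4.1094*o^5 + 7.0475*o^4 - 58.3118*o^3 + 16.0697*o^2 + 23.0346*o - 31.031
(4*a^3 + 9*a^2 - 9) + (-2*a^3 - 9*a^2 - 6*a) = 2*a^3 - 6*a - 9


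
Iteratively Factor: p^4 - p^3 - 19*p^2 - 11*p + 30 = (p - 5)*(p^3 + 4*p^2 + p - 6) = (p - 5)*(p + 2)*(p^2 + 2*p - 3) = (p - 5)*(p + 2)*(p + 3)*(p - 1)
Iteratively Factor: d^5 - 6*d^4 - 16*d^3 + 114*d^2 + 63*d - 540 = (d - 3)*(d^4 - 3*d^3 - 25*d^2 + 39*d + 180) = (d - 4)*(d - 3)*(d^3 + d^2 - 21*d - 45) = (d - 4)*(d - 3)*(d + 3)*(d^2 - 2*d - 15) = (d - 4)*(d - 3)*(d + 3)^2*(d - 5)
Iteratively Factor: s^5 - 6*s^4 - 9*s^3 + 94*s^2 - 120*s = (s - 5)*(s^4 - s^3 - 14*s^2 + 24*s) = (s - 5)*(s - 3)*(s^3 + 2*s^2 - 8*s) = s*(s - 5)*(s - 3)*(s^2 + 2*s - 8) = s*(s - 5)*(s - 3)*(s + 4)*(s - 2)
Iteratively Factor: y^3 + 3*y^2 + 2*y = (y)*(y^2 + 3*y + 2) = y*(y + 2)*(y + 1)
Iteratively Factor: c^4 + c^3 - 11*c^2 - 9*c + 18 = (c + 2)*(c^3 - c^2 - 9*c + 9) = (c + 2)*(c + 3)*(c^2 - 4*c + 3) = (c - 1)*(c + 2)*(c + 3)*(c - 3)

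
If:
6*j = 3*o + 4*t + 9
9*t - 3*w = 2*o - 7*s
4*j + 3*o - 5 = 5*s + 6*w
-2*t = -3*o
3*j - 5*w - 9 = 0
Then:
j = 327/1384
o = -583/692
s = 233/346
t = -1749/1384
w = -2295/1384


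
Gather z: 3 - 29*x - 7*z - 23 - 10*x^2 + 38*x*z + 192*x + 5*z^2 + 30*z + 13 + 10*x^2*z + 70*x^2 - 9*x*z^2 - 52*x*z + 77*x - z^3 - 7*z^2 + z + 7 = 60*x^2 + 240*x - z^3 + z^2*(-9*x - 2) + z*(10*x^2 - 14*x + 24)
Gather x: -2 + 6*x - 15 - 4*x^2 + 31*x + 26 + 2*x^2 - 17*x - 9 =-2*x^2 + 20*x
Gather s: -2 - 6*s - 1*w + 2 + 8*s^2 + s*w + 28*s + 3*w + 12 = 8*s^2 + s*(w + 22) + 2*w + 12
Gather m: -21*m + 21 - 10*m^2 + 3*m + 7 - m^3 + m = -m^3 - 10*m^2 - 17*m + 28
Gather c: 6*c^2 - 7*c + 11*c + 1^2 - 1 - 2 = 6*c^2 + 4*c - 2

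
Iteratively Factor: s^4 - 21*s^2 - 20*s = (s)*(s^3 - 21*s - 20) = s*(s - 5)*(s^2 + 5*s + 4) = s*(s - 5)*(s + 4)*(s + 1)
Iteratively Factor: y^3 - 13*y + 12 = (y - 1)*(y^2 + y - 12) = (y - 1)*(y + 4)*(y - 3)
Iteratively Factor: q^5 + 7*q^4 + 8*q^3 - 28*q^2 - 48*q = (q - 2)*(q^4 + 9*q^3 + 26*q^2 + 24*q) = q*(q - 2)*(q^3 + 9*q^2 + 26*q + 24) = q*(q - 2)*(q + 2)*(q^2 + 7*q + 12) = q*(q - 2)*(q + 2)*(q + 3)*(q + 4)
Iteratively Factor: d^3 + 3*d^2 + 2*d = (d)*(d^2 + 3*d + 2) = d*(d + 1)*(d + 2)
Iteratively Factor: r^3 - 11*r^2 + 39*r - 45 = (r - 3)*(r^2 - 8*r + 15) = (r - 5)*(r - 3)*(r - 3)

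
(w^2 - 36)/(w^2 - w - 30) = (w + 6)/(w + 5)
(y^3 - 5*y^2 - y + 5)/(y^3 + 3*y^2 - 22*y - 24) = (y^2 - 6*y + 5)/(y^2 + 2*y - 24)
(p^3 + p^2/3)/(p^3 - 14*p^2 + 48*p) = p*(3*p + 1)/(3*(p^2 - 14*p + 48))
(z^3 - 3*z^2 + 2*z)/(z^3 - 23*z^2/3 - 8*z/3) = 3*(-z^2 + 3*z - 2)/(-3*z^2 + 23*z + 8)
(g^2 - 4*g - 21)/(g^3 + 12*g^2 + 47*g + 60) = (g - 7)/(g^2 + 9*g + 20)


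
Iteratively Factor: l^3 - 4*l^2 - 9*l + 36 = (l - 4)*(l^2 - 9) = (l - 4)*(l + 3)*(l - 3)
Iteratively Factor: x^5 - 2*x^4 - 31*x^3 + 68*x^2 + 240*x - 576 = (x - 4)*(x^4 + 2*x^3 - 23*x^2 - 24*x + 144) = (x - 4)*(x + 4)*(x^3 - 2*x^2 - 15*x + 36) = (x - 4)*(x + 4)^2*(x^2 - 6*x + 9) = (x - 4)*(x - 3)*(x + 4)^2*(x - 3)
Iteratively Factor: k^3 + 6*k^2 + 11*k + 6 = (k + 3)*(k^2 + 3*k + 2) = (k + 1)*(k + 3)*(k + 2)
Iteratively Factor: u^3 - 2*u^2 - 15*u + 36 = (u + 4)*(u^2 - 6*u + 9) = (u - 3)*(u + 4)*(u - 3)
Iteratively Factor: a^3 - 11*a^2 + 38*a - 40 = (a - 4)*(a^2 - 7*a + 10) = (a - 5)*(a - 4)*(a - 2)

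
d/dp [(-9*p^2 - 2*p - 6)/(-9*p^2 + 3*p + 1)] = (-45*p^2 - 126*p + 16)/(81*p^4 - 54*p^3 - 9*p^2 + 6*p + 1)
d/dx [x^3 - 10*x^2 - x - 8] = 3*x^2 - 20*x - 1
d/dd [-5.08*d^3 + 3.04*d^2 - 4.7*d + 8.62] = -15.24*d^2 + 6.08*d - 4.7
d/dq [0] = 0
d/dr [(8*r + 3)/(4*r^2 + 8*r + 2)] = 2*(4*r^2 + 8*r - (r + 1)*(8*r + 3) + 2)/(2*r^2 + 4*r + 1)^2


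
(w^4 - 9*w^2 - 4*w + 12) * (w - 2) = w^5 - 2*w^4 - 9*w^3 + 14*w^2 + 20*w - 24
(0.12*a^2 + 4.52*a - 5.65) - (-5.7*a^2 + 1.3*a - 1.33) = 5.82*a^2 + 3.22*a - 4.32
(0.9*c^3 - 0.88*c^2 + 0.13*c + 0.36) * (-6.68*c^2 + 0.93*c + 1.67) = -6.012*c^5 + 6.7154*c^4 - 0.1838*c^3 - 3.7535*c^2 + 0.5519*c + 0.6012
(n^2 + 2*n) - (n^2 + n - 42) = n + 42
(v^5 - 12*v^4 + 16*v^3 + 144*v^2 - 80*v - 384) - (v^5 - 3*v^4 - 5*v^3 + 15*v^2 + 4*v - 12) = -9*v^4 + 21*v^3 + 129*v^2 - 84*v - 372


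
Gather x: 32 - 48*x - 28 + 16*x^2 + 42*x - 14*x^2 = 2*x^2 - 6*x + 4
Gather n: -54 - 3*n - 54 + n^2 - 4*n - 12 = n^2 - 7*n - 120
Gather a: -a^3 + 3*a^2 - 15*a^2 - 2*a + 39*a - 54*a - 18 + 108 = -a^3 - 12*a^2 - 17*a + 90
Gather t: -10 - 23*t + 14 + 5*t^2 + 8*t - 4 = 5*t^2 - 15*t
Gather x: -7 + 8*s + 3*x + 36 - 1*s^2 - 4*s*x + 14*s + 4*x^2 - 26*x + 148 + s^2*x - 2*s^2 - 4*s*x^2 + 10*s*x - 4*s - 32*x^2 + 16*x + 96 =-3*s^2 + 18*s + x^2*(-4*s - 28) + x*(s^2 + 6*s - 7) + 273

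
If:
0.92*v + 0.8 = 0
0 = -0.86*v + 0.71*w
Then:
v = -0.87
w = -1.05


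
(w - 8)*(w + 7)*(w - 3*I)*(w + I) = w^4 - w^3 - 2*I*w^3 - 53*w^2 + 2*I*w^2 - 3*w + 112*I*w - 168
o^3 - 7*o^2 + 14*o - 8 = (o - 4)*(o - 2)*(o - 1)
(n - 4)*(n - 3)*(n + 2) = n^3 - 5*n^2 - 2*n + 24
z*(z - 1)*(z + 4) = z^3 + 3*z^2 - 4*z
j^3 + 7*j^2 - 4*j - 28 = (j - 2)*(j + 2)*(j + 7)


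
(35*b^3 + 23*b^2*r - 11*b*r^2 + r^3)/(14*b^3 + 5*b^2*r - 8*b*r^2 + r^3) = (-5*b + r)/(-2*b + r)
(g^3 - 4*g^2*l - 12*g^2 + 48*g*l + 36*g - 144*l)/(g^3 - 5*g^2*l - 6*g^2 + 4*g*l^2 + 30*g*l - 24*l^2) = (g - 6)/(g - l)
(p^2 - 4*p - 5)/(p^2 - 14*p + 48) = (p^2 - 4*p - 5)/(p^2 - 14*p + 48)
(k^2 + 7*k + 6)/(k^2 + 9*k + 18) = (k + 1)/(k + 3)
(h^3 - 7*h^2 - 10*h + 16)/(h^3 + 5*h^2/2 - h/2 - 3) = 2*(h - 8)/(2*h + 3)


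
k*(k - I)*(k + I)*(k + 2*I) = k^4 + 2*I*k^3 + k^2 + 2*I*k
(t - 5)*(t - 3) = t^2 - 8*t + 15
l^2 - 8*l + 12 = (l - 6)*(l - 2)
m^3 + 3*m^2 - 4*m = m*(m - 1)*(m + 4)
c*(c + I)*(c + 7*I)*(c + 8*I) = c^4 + 16*I*c^3 - 71*c^2 - 56*I*c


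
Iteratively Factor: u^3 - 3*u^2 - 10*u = (u - 5)*(u^2 + 2*u) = (u - 5)*(u + 2)*(u)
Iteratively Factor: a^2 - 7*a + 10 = (a - 5)*(a - 2)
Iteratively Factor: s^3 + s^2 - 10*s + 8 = (s - 1)*(s^2 + 2*s - 8) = (s - 2)*(s - 1)*(s + 4)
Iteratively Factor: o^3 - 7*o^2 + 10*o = (o - 5)*(o^2 - 2*o) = (o - 5)*(o - 2)*(o)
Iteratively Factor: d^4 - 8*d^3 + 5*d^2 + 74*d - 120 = (d + 3)*(d^3 - 11*d^2 + 38*d - 40) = (d - 5)*(d + 3)*(d^2 - 6*d + 8) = (d - 5)*(d - 2)*(d + 3)*(d - 4)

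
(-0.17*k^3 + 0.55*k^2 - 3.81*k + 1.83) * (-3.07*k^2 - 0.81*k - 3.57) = 0.5219*k^5 - 1.5508*k^4 + 11.8581*k^3 - 4.4955*k^2 + 12.1194*k - 6.5331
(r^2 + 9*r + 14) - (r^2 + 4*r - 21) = 5*r + 35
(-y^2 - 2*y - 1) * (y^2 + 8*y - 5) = -y^4 - 10*y^3 - 12*y^2 + 2*y + 5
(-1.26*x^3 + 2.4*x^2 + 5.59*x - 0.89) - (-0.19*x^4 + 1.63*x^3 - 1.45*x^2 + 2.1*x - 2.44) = 0.19*x^4 - 2.89*x^3 + 3.85*x^2 + 3.49*x + 1.55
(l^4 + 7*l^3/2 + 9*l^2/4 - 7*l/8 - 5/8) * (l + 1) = l^5 + 9*l^4/2 + 23*l^3/4 + 11*l^2/8 - 3*l/2 - 5/8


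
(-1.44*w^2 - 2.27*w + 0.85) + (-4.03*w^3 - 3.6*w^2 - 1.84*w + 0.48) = -4.03*w^3 - 5.04*w^2 - 4.11*w + 1.33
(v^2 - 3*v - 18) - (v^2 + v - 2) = -4*v - 16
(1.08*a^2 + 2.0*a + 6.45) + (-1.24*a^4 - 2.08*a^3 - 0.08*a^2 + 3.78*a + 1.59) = -1.24*a^4 - 2.08*a^3 + 1.0*a^2 + 5.78*a + 8.04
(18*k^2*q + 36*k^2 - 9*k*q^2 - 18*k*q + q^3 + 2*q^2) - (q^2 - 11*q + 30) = 18*k^2*q + 36*k^2 - 9*k*q^2 - 18*k*q + q^3 + q^2 + 11*q - 30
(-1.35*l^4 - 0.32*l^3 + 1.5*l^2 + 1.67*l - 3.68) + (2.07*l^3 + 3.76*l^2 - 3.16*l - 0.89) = -1.35*l^4 + 1.75*l^3 + 5.26*l^2 - 1.49*l - 4.57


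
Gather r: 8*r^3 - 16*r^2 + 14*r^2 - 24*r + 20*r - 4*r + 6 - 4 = 8*r^3 - 2*r^2 - 8*r + 2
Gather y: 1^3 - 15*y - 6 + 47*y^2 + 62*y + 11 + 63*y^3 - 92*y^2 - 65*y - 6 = 63*y^3 - 45*y^2 - 18*y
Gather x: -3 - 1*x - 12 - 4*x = -5*x - 15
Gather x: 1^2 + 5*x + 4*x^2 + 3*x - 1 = 4*x^2 + 8*x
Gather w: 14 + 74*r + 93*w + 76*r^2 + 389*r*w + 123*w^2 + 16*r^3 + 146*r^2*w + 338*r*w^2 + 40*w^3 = 16*r^3 + 76*r^2 + 74*r + 40*w^3 + w^2*(338*r + 123) + w*(146*r^2 + 389*r + 93) + 14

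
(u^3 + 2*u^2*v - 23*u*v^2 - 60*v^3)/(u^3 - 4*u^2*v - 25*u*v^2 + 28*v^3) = (u^2 - 2*u*v - 15*v^2)/(u^2 - 8*u*v + 7*v^2)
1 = 1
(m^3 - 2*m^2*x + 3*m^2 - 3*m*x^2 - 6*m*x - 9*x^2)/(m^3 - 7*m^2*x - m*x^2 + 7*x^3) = (m^2 - 3*m*x + 3*m - 9*x)/(m^2 - 8*m*x + 7*x^2)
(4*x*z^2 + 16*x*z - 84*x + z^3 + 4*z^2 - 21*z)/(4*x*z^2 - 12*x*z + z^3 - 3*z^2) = (z + 7)/z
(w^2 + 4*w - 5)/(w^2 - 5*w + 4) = (w + 5)/(w - 4)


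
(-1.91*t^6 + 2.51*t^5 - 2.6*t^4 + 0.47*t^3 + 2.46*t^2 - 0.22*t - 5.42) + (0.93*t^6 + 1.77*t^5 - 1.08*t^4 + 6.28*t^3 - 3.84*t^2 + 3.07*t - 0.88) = -0.98*t^6 + 4.28*t^5 - 3.68*t^4 + 6.75*t^3 - 1.38*t^2 + 2.85*t - 6.3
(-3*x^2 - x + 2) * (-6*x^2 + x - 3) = 18*x^4 + 3*x^3 - 4*x^2 + 5*x - 6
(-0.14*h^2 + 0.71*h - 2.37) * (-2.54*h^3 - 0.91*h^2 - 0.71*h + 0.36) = 0.3556*h^5 - 1.676*h^4 + 5.4731*h^3 + 1.6022*h^2 + 1.9383*h - 0.8532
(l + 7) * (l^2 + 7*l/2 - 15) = l^3 + 21*l^2/2 + 19*l/2 - 105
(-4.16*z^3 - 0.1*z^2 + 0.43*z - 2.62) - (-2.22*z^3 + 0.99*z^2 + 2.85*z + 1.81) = -1.94*z^3 - 1.09*z^2 - 2.42*z - 4.43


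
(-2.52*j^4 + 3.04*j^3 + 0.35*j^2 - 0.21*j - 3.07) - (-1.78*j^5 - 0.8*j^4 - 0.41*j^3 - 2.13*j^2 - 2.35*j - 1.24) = 1.78*j^5 - 1.72*j^4 + 3.45*j^3 + 2.48*j^2 + 2.14*j - 1.83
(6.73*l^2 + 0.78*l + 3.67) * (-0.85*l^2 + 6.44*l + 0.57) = -5.7205*l^4 + 42.6782*l^3 + 5.7398*l^2 + 24.0794*l + 2.0919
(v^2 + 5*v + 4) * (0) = 0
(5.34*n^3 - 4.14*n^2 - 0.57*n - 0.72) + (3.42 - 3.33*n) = 5.34*n^3 - 4.14*n^2 - 3.9*n + 2.7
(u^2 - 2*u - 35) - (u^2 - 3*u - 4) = u - 31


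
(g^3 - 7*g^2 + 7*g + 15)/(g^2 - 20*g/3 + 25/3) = 3*(g^2 - 2*g - 3)/(3*g - 5)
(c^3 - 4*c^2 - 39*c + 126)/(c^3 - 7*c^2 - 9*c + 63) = (c + 6)/(c + 3)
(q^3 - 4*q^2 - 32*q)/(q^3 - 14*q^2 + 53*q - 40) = q*(q + 4)/(q^2 - 6*q + 5)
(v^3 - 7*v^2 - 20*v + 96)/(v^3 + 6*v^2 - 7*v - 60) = (v - 8)/(v + 5)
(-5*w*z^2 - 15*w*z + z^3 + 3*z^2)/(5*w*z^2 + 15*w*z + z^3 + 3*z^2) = (-5*w + z)/(5*w + z)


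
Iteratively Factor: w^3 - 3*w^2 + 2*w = (w - 2)*(w^2 - w) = w*(w - 2)*(w - 1)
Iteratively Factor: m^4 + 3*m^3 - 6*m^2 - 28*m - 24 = (m + 2)*(m^3 + m^2 - 8*m - 12) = (m + 2)^2*(m^2 - m - 6) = (m - 3)*(m + 2)^2*(m + 2)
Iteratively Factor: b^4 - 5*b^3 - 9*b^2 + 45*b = (b)*(b^3 - 5*b^2 - 9*b + 45) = b*(b + 3)*(b^2 - 8*b + 15) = b*(b - 3)*(b + 3)*(b - 5)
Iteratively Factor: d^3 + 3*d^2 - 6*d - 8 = (d - 2)*(d^2 + 5*d + 4) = (d - 2)*(d + 1)*(d + 4)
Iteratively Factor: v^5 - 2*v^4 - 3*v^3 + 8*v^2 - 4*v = (v - 2)*(v^4 - 3*v^2 + 2*v) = (v - 2)*(v - 1)*(v^3 + v^2 - 2*v) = v*(v - 2)*(v - 1)*(v^2 + v - 2) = v*(v - 2)*(v - 1)^2*(v + 2)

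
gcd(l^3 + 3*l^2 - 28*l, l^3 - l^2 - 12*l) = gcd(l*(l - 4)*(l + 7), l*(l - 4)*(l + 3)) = l^2 - 4*l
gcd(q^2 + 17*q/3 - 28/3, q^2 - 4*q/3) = q - 4/3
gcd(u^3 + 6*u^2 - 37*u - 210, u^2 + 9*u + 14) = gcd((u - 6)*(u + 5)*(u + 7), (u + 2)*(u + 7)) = u + 7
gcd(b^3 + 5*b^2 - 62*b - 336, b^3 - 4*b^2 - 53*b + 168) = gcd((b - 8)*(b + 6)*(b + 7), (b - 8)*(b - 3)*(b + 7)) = b^2 - b - 56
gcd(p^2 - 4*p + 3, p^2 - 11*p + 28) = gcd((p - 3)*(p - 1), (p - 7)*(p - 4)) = 1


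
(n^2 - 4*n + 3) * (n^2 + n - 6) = n^4 - 3*n^3 - 7*n^2 + 27*n - 18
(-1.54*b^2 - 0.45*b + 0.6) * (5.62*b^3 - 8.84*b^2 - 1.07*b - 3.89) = -8.6548*b^5 + 11.0846*b^4 + 8.9978*b^3 + 1.1681*b^2 + 1.1085*b - 2.334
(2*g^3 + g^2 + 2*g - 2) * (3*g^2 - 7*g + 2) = 6*g^5 - 11*g^4 + 3*g^3 - 18*g^2 + 18*g - 4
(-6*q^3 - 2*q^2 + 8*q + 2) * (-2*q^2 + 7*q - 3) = 12*q^5 - 38*q^4 - 12*q^3 + 58*q^2 - 10*q - 6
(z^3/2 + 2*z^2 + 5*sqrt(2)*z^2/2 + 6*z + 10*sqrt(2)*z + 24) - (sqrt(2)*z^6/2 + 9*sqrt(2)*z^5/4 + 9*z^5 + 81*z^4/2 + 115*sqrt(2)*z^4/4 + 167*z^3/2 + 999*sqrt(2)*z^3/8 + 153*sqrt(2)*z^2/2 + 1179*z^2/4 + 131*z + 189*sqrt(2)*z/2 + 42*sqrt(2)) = -sqrt(2)*z^6/2 - 9*z^5 - 9*sqrt(2)*z^5/4 - 115*sqrt(2)*z^4/4 - 81*z^4/2 - 999*sqrt(2)*z^3/8 - 83*z^3 - 1171*z^2/4 - 74*sqrt(2)*z^2 - 125*z - 169*sqrt(2)*z/2 - 42*sqrt(2) + 24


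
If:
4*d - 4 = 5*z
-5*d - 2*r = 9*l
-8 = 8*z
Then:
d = -1/4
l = 5/36 - 2*r/9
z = -1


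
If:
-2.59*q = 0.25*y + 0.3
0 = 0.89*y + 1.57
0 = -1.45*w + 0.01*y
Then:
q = 0.05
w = -0.01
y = -1.76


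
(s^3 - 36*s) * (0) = 0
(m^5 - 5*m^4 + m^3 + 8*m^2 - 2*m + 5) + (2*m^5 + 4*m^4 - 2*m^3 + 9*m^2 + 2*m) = 3*m^5 - m^4 - m^3 + 17*m^2 + 5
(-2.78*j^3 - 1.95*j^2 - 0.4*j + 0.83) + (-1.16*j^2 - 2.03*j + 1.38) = -2.78*j^3 - 3.11*j^2 - 2.43*j + 2.21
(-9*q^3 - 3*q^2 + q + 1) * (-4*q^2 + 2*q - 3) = 36*q^5 - 6*q^4 + 17*q^3 + 7*q^2 - q - 3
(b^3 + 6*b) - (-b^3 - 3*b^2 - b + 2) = 2*b^3 + 3*b^2 + 7*b - 2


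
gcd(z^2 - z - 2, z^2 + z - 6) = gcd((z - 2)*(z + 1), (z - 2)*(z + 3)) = z - 2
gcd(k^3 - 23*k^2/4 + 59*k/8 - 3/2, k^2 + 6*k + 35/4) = 1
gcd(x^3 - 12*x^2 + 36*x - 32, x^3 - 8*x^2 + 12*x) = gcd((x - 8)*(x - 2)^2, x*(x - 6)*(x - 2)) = x - 2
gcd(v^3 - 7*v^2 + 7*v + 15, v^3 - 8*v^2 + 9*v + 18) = v^2 - 2*v - 3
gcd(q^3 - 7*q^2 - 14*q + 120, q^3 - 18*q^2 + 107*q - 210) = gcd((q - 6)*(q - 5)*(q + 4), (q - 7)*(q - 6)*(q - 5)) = q^2 - 11*q + 30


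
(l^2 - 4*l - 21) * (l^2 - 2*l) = l^4 - 6*l^3 - 13*l^2 + 42*l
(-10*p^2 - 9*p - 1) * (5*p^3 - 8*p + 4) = -50*p^5 - 45*p^4 + 75*p^3 + 32*p^2 - 28*p - 4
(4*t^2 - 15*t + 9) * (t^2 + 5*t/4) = 4*t^4 - 10*t^3 - 39*t^2/4 + 45*t/4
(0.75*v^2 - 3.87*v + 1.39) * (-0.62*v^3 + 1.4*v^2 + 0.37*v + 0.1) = -0.465*v^5 + 3.4494*v^4 - 6.0023*v^3 + 0.5891*v^2 + 0.1273*v + 0.139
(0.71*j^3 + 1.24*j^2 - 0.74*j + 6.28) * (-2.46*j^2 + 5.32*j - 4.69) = -1.7466*j^5 + 0.7268*j^4 + 5.0873*j^3 - 25.2012*j^2 + 36.8802*j - 29.4532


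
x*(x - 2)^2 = x^3 - 4*x^2 + 4*x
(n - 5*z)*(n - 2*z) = n^2 - 7*n*z + 10*z^2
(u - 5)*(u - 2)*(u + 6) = u^3 - u^2 - 32*u + 60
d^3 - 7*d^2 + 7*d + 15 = (d - 5)*(d - 3)*(d + 1)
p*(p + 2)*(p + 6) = p^3 + 8*p^2 + 12*p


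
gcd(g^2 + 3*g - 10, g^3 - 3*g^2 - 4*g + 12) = g - 2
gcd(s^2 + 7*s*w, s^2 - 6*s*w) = s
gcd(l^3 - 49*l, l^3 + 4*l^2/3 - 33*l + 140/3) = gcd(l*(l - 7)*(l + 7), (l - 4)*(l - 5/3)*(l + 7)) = l + 7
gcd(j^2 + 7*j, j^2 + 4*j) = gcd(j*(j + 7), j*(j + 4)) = j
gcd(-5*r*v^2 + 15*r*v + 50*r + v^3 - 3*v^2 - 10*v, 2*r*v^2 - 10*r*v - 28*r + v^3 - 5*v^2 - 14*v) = v + 2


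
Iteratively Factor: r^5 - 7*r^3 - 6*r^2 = (r + 2)*(r^4 - 2*r^3 - 3*r^2) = (r - 3)*(r + 2)*(r^3 + r^2) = r*(r - 3)*(r + 2)*(r^2 + r) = r^2*(r - 3)*(r + 2)*(r + 1)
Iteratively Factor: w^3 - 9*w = (w)*(w^2 - 9) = w*(w - 3)*(w + 3)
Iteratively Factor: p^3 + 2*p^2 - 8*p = (p)*(p^2 + 2*p - 8) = p*(p - 2)*(p + 4)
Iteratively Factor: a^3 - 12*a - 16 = (a + 2)*(a^2 - 2*a - 8) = (a - 4)*(a + 2)*(a + 2)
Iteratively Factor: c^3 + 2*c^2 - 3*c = (c)*(c^2 + 2*c - 3) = c*(c - 1)*(c + 3)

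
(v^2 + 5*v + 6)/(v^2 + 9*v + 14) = (v + 3)/(v + 7)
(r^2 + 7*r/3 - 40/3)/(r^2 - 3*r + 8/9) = 3*(r + 5)/(3*r - 1)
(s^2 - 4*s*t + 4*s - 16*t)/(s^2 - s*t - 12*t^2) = (s + 4)/(s + 3*t)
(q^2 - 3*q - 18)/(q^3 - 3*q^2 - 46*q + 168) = (q + 3)/(q^2 + 3*q - 28)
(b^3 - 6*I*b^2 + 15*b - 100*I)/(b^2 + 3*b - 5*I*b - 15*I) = (b^2 - I*b + 20)/(b + 3)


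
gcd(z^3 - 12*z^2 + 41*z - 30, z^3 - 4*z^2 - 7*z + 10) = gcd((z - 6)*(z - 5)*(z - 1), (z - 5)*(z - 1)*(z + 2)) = z^2 - 6*z + 5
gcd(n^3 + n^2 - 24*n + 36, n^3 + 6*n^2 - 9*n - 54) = n^2 + 3*n - 18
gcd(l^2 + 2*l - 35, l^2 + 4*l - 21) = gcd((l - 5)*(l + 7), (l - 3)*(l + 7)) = l + 7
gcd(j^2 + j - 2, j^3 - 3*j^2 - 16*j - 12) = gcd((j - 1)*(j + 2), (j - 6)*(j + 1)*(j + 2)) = j + 2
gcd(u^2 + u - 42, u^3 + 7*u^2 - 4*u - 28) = u + 7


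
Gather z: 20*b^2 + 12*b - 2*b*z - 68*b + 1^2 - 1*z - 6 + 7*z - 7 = 20*b^2 - 56*b + z*(6 - 2*b) - 12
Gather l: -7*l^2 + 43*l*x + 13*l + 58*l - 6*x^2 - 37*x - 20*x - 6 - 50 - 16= -7*l^2 + l*(43*x + 71) - 6*x^2 - 57*x - 72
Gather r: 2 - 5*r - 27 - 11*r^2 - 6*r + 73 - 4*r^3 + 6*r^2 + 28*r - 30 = -4*r^3 - 5*r^2 + 17*r + 18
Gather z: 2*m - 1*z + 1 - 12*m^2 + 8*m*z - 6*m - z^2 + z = -12*m^2 + 8*m*z - 4*m - z^2 + 1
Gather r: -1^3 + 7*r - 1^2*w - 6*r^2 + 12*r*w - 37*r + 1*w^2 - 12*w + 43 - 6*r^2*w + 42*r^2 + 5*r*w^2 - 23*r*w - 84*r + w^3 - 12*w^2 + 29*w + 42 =r^2*(36 - 6*w) + r*(5*w^2 - 11*w - 114) + w^3 - 11*w^2 + 16*w + 84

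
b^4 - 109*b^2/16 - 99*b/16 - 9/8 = (b - 3)*(b + 1/4)*(b + 3/4)*(b + 2)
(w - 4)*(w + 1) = w^2 - 3*w - 4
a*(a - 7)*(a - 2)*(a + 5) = a^4 - 4*a^3 - 31*a^2 + 70*a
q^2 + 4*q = q*(q + 4)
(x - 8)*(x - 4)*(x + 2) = x^3 - 10*x^2 + 8*x + 64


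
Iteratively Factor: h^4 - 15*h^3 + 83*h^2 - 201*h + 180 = (h - 4)*(h^3 - 11*h^2 + 39*h - 45) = (h - 4)*(h - 3)*(h^2 - 8*h + 15) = (h - 4)*(h - 3)^2*(h - 5)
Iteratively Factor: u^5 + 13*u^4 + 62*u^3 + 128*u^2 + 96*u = (u + 4)*(u^4 + 9*u^3 + 26*u^2 + 24*u) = (u + 3)*(u + 4)*(u^3 + 6*u^2 + 8*u) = u*(u + 3)*(u + 4)*(u^2 + 6*u + 8) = u*(u + 2)*(u + 3)*(u + 4)*(u + 4)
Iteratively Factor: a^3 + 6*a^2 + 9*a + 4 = (a + 1)*(a^2 + 5*a + 4) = (a + 1)*(a + 4)*(a + 1)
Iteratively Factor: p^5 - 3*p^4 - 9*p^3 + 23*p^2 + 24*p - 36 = (p - 3)*(p^4 - 9*p^2 - 4*p + 12) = (p - 3)*(p - 1)*(p^3 + p^2 - 8*p - 12) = (p - 3)*(p - 1)*(p + 2)*(p^2 - p - 6) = (p - 3)*(p - 1)*(p + 2)^2*(p - 3)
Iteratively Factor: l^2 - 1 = (l - 1)*(l + 1)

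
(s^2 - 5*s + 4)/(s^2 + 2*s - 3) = (s - 4)/(s + 3)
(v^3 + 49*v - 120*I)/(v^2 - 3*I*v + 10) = (v^2 + 5*I*v + 24)/(v + 2*I)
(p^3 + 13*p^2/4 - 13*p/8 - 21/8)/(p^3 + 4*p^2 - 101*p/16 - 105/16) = 2*(2*p^2 + 5*p - 7)/(4*p^2 + 13*p - 35)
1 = 1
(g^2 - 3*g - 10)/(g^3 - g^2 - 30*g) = (-g^2 + 3*g + 10)/(g*(-g^2 + g + 30))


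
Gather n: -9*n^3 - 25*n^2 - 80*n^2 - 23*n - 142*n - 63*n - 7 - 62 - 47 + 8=-9*n^3 - 105*n^2 - 228*n - 108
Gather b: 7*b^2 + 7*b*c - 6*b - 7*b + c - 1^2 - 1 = 7*b^2 + b*(7*c - 13) + c - 2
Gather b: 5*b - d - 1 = 5*b - d - 1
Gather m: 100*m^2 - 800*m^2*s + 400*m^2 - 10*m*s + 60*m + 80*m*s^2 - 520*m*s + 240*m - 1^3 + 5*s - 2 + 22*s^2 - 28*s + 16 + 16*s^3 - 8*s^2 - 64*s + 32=m^2*(500 - 800*s) + m*(80*s^2 - 530*s + 300) + 16*s^3 + 14*s^2 - 87*s + 45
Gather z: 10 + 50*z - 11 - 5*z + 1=45*z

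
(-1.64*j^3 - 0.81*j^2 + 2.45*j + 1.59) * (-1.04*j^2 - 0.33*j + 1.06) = 1.7056*j^5 + 1.3836*j^4 - 4.0191*j^3 - 3.3207*j^2 + 2.0723*j + 1.6854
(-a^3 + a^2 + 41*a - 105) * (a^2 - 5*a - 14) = -a^5 + 6*a^4 + 50*a^3 - 324*a^2 - 49*a + 1470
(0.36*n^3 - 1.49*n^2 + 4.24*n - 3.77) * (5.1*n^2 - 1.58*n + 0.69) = 1.836*n^5 - 8.1678*n^4 + 24.2266*n^3 - 26.9543*n^2 + 8.8822*n - 2.6013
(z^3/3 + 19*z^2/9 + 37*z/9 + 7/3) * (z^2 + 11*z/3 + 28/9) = z^5/3 + 10*z^4/3 + 116*z^3/9 + 1942*z^2/81 + 1729*z/81 + 196/27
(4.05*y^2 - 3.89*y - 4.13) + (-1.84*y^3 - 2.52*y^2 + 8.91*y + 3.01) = -1.84*y^3 + 1.53*y^2 + 5.02*y - 1.12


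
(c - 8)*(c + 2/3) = c^2 - 22*c/3 - 16/3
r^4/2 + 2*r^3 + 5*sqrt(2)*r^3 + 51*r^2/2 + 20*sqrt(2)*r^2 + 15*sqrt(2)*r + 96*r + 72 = (r/2 + 1/2)*(r + 3)*(r + 4*sqrt(2))*(r + 6*sqrt(2))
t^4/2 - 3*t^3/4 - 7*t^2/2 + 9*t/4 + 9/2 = (t/2 + 1/2)*(t - 3)*(t - 3/2)*(t + 2)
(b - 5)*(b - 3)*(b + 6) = b^3 - 2*b^2 - 33*b + 90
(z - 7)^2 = z^2 - 14*z + 49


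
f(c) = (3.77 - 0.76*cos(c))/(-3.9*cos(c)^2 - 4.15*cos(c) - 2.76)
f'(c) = (3.77 - 0.76*cos(c))*(-7.8*sin(c)*cos(c) - 4.15*sin(c))/(-3.9*cos(c)^2 - 4.15*cos(c) - 2.76)^2 + 0.76*sin(c)/(-3.9*cos(c)^2 - 4.15*cos(c) - 2.76)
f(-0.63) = -0.36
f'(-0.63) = 0.31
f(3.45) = -1.92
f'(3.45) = -0.71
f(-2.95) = -1.85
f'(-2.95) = -0.45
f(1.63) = -1.51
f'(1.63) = -2.50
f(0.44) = -0.32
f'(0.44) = -0.19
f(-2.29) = -2.48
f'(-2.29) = -0.74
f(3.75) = -2.22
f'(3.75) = -1.22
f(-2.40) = -2.38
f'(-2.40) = -1.13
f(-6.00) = -0.29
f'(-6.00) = -0.11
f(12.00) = -0.35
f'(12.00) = 0.27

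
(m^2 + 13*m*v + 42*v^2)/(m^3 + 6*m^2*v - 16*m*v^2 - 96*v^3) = (-m - 7*v)/(-m^2 + 16*v^2)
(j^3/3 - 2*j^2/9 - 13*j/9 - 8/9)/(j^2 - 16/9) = (3*j^3 - 2*j^2 - 13*j - 8)/(9*j^2 - 16)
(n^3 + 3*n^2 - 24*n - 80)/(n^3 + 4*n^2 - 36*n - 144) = (n^2 - n - 20)/(n^2 - 36)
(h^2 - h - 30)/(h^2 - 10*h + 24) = (h + 5)/(h - 4)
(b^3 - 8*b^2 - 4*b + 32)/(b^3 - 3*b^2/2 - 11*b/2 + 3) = 2*(b^2 - 10*b + 16)/(2*b^2 - 7*b + 3)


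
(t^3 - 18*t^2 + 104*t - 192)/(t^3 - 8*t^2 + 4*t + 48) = (t - 8)/(t + 2)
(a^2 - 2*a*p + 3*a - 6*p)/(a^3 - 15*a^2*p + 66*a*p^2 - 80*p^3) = (a + 3)/(a^2 - 13*a*p + 40*p^2)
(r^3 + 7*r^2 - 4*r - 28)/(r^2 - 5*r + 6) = (r^2 + 9*r + 14)/(r - 3)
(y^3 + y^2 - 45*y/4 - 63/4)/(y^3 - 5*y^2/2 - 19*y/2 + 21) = (y + 3/2)/(y - 2)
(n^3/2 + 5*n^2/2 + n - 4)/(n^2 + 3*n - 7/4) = 2*(n^3 + 5*n^2 + 2*n - 8)/(4*n^2 + 12*n - 7)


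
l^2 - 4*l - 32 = (l - 8)*(l + 4)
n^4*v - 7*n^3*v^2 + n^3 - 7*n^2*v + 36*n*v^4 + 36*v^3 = (n - 6*v)*(n - 3*v)*(n + 2*v)*(n*v + 1)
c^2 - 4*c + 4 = (c - 2)^2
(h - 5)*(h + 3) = h^2 - 2*h - 15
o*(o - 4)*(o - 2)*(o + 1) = o^4 - 5*o^3 + 2*o^2 + 8*o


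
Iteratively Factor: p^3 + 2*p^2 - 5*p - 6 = (p + 3)*(p^2 - p - 2) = (p - 2)*(p + 3)*(p + 1)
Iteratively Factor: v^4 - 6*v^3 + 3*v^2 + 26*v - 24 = (v + 2)*(v^3 - 8*v^2 + 19*v - 12) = (v - 3)*(v + 2)*(v^2 - 5*v + 4) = (v - 3)*(v - 1)*(v + 2)*(v - 4)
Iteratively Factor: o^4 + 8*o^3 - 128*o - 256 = (o + 4)*(o^3 + 4*o^2 - 16*o - 64) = (o - 4)*(o + 4)*(o^2 + 8*o + 16) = (o - 4)*(o + 4)^2*(o + 4)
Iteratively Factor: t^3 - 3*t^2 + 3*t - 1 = (t - 1)*(t^2 - 2*t + 1) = (t - 1)^2*(t - 1)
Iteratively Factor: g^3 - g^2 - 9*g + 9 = (g - 1)*(g^2 - 9) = (g - 1)*(g + 3)*(g - 3)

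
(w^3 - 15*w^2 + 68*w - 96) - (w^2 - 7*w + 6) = w^3 - 16*w^2 + 75*w - 102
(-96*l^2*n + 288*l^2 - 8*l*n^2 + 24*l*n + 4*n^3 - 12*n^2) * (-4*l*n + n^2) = 384*l^3*n^2 - 1152*l^3*n - 64*l^2*n^3 + 192*l^2*n^2 - 24*l*n^4 + 72*l*n^3 + 4*n^5 - 12*n^4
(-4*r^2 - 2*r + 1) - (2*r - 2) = -4*r^2 - 4*r + 3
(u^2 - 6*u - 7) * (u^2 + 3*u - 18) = u^4 - 3*u^3 - 43*u^2 + 87*u + 126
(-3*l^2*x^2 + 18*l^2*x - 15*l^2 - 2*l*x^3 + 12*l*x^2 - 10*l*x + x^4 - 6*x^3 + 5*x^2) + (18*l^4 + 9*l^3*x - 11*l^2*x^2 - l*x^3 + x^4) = 18*l^4 + 9*l^3*x - 14*l^2*x^2 + 18*l^2*x - 15*l^2 - 3*l*x^3 + 12*l*x^2 - 10*l*x + 2*x^4 - 6*x^3 + 5*x^2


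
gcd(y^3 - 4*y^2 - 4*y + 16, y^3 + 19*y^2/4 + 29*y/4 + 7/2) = y + 2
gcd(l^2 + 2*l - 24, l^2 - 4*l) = l - 4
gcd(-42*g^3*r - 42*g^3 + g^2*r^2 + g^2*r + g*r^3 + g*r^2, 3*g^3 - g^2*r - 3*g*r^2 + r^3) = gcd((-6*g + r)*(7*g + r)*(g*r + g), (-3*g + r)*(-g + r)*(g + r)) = 1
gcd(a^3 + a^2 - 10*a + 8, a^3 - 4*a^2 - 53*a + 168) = 1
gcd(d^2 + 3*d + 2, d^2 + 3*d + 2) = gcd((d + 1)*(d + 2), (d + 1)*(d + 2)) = d^2 + 3*d + 2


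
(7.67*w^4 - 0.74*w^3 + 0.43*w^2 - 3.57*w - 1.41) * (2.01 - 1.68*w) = -12.8856*w^5 + 16.6599*w^4 - 2.2098*w^3 + 6.8619*w^2 - 4.8069*w - 2.8341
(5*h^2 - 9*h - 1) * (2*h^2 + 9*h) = 10*h^4 + 27*h^3 - 83*h^2 - 9*h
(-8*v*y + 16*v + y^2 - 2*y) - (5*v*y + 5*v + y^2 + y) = -13*v*y + 11*v - 3*y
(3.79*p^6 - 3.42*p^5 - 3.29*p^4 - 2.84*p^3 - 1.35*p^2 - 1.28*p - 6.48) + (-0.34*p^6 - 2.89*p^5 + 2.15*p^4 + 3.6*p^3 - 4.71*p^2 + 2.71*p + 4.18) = 3.45*p^6 - 6.31*p^5 - 1.14*p^4 + 0.76*p^3 - 6.06*p^2 + 1.43*p - 2.3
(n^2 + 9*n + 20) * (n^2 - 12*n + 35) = n^4 - 3*n^3 - 53*n^2 + 75*n + 700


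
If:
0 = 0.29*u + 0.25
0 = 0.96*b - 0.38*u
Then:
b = -0.34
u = -0.86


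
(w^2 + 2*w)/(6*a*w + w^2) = (w + 2)/(6*a + w)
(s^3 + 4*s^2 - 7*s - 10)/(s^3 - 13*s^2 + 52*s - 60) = (s^2 + 6*s + 5)/(s^2 - 11*s + 30)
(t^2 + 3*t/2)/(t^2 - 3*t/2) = (2*t + 3)/(2*t - 3)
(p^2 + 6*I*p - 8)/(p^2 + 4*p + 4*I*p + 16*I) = (p + 2*I)/(p + 4)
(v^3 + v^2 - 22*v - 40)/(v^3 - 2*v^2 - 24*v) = (v^2 - 3*v - 10)/(v*(v - 6))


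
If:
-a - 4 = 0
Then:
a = -4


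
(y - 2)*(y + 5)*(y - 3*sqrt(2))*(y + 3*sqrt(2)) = y^4 + 3*y^3 - 28*y^2 - 54*y + 180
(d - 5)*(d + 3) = d^2 - 2*d - 15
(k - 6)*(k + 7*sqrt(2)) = k^2 - 6*k + 7*sqrt(2)*k - 42*sqrt(2)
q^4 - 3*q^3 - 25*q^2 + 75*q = q*(q - 5)*(q - 3)*(q + 5)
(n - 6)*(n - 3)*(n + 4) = n^3 - 5*n^2 - 18*n + 72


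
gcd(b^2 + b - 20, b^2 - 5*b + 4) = b - 4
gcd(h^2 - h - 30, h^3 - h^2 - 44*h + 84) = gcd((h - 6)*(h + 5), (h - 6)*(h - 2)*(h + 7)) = h - 6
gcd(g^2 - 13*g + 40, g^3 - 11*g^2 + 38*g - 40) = g - 5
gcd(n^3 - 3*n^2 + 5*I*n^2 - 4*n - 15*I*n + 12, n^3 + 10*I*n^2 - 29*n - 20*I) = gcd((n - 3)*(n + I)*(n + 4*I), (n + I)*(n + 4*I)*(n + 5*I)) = n^2 + 5*I*n - 4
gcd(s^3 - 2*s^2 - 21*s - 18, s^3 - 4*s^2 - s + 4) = s + 1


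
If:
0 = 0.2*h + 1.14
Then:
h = -5.70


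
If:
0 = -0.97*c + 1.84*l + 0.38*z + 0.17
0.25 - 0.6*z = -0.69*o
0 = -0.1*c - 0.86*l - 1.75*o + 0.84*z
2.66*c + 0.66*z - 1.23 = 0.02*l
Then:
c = 0.15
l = -0.27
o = 0.73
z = 1.25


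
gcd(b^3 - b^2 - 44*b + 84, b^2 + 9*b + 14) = b + 7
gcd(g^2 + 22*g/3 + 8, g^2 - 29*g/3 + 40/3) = 1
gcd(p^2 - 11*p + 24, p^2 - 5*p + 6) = p - 3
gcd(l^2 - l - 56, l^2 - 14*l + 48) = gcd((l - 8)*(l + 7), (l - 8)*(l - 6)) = l - 8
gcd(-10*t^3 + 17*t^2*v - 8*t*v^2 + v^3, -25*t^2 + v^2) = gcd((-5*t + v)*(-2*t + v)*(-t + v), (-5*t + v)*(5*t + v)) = 5*t - v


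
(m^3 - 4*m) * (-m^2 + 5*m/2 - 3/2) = -m^5 + 5*m^4/2 + 5*m^3/2 - 10*m^2 + 6*m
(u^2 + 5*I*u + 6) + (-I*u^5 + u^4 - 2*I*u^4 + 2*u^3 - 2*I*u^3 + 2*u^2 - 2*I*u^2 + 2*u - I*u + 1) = -I*u^5 + u^4 - 2*I*u^4 + 2*u^3 - 2*I*u^3 + 3*u^2 - 2*I*u^2 + 2*u + 4*I*u + 7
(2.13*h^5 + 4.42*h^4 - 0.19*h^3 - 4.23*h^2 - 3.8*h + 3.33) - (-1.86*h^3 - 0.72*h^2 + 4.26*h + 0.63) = 2.13*h^5 + 4.42*h^4 + 1.67*h^3 - 3.51*h^2 - 8.06*h + 2.7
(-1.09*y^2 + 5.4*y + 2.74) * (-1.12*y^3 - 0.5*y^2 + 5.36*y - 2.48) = 1.2208*y^5 - 5.503*y^4 - 11.6112*y^3 + 30.2772*y^2 + 1.2944*y - 6.7952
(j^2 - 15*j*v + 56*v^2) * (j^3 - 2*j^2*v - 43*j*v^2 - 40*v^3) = j^5 - 17*j^4*v + 43*j^3*v^2 + 493*j^2*v^3 - 1808*j*v^4 - 2240*v^5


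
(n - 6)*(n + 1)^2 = n^3 - 4*n^2 - 11*n - 6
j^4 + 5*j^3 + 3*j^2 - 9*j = j*(j - 1)*(j + 3)^2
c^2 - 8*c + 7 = (c - 7)*(c - 1)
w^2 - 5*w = w*(w - 5)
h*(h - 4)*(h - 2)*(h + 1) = h^4 - 5*h^3 + 2*h^2 + 8*h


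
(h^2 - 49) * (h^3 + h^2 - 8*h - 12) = h^5 + h^4 - 57*h^3 - 61*h^2 + 392*h + 588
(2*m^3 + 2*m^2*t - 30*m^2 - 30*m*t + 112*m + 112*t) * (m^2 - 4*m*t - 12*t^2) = 2*m^5 - 6*m^4*t - 30*m^4 - 32*m^3*t^2 + 90*m^3*t + 112*m^3 - 24*m^2*t^3 + 480*m^2*t^2 - 336*m^2*t + 360*m*t^3 - 1792*m*t^2 - 1344*t^3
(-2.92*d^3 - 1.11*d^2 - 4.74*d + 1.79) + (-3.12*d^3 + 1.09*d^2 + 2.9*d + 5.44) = -6.04*d^3 - 0.02*d^2 - 1.84*d + 7.23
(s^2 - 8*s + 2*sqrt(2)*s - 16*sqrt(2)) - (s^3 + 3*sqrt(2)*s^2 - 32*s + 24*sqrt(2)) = -s^3 - 3*sqrt(2)*s^2 + s^2 + 2*sqrt(2)*s + 24*s - 40*sqrt(2)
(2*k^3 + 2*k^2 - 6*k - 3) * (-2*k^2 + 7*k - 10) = -4*k^5 + 10*k^4 + 6*k^3 - 56*k^2 + 39*k + 30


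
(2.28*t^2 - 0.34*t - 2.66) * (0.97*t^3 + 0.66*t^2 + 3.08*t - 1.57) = 2.2116*t^5 + 1.175*t^4 + 4.2178*t^3 - 6.3824*t^2 - 7.659*t + 4.1762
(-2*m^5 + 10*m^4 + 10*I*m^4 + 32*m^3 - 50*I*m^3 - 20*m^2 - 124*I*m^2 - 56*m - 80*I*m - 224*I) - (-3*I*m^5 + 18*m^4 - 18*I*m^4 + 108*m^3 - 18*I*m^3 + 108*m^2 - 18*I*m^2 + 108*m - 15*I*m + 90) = -2*m^5 + 3*I*m^5 - 8*m^4 + 28*I*m^4 - 76*m^3 - 32*I*m^3 - 128*m^2 - 106*I*m^2 - 164*m - 65*I*m - 90 - 224*I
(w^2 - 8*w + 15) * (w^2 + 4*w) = w^4 - 4*w^3 - 17*w^2 + 60*w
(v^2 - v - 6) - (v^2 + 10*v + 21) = -11*v - 27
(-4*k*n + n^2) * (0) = 0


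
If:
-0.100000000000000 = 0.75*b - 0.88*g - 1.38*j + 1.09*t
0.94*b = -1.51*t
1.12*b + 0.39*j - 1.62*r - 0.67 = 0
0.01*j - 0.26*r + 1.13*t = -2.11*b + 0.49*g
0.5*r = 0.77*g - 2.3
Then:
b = 1.00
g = 2.90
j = -1.72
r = -0.14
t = -0.62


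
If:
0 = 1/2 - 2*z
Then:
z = 1/4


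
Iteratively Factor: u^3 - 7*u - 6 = (u - 3)*(u^2 + 3*u + 2) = (u - 3)*(u + 2)*(u + 1)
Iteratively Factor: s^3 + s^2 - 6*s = (s - 2)*(s^2 + 3*s) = s*(s - 2)*(s + 3)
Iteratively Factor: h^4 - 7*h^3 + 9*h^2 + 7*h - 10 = (h - 1)*(h^3 - 6*h^2 + 3*h + 10) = (h - 2)*(h - 1)*(h^2 - 4*h - 5) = (h - 2)*(h - 1)*(h + 1)*(h - 5)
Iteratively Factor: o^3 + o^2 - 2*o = (o + 2)*(o^2 - o) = (o - 1)*(o + 2)*(o)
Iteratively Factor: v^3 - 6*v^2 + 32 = (v - 4)*(v^2 - 2*v - 8) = (v - 4)^2*(v + 2)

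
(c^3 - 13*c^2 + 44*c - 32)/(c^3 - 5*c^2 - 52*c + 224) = (c - 1)/(c + 7)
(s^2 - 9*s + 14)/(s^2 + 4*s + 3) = (s^2 - 9*s + 14)/(s^2 + 4*s + 3)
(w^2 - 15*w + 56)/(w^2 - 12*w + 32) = (w - 7)/(w - 4)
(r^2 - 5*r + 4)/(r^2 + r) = (r^2 - 5*r + 4)/(r*(r + 1))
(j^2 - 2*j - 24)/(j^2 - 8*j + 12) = (j + 4)/(j - 2)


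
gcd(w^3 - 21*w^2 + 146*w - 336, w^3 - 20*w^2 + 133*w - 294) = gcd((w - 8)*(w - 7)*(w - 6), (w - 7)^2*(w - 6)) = w^2 - 13*w + 42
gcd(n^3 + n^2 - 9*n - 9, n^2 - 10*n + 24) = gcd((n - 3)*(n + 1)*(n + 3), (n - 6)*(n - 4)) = 1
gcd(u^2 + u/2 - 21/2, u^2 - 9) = u - 3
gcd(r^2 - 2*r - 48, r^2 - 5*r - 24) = r - 8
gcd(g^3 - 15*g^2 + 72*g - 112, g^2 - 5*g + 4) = g - 4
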